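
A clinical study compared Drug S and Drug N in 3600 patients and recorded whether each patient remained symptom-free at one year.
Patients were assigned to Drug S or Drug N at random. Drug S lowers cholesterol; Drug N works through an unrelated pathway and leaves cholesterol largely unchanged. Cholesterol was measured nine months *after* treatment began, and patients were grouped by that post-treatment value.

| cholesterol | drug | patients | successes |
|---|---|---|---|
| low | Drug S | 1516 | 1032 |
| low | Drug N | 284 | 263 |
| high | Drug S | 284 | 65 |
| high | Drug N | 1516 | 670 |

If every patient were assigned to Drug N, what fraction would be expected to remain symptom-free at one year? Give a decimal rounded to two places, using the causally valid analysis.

Within every cholesterol level Drug N has the higher rate, yet pooled Drug S does — Simpson's reversal.
Because the drug influences cholesterol, cholesterol is a post-treatment mediator, not a confounder. Stratifying on it would bias the estimate; the causal effect is the crude pooled difference.
So P(outcome | do(Drug N)) is just the pooled rate for Drug N: 933/1800 = 0.518.

0.52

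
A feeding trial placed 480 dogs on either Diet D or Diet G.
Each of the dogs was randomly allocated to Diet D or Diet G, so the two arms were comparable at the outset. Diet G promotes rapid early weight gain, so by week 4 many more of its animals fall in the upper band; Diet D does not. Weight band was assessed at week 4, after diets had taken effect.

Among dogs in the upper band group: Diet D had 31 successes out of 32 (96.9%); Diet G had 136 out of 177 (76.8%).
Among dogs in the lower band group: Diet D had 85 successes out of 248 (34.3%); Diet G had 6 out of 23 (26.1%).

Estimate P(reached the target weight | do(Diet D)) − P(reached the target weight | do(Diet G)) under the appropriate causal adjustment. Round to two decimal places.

Week-4 weight band lies on the pathway diet → week-4 weight band → outcome, so adjusting for it blocks the indirect effect. For the total causal effect of diet, use the unadjusted pooled rates.
The causal difference is the pooled difference: 0.414 − 0.710 = -0.296.

-0.30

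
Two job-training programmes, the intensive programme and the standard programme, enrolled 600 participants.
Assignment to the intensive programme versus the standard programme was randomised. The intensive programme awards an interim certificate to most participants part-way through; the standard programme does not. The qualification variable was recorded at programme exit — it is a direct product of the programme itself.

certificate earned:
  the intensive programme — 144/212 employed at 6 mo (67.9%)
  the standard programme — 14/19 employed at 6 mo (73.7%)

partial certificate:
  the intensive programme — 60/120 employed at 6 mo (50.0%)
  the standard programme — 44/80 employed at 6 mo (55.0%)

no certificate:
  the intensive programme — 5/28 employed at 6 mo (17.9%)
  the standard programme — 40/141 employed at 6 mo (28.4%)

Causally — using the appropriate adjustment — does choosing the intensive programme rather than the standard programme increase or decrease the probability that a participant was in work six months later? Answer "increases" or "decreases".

Within every qualification attained during the programme level the standard programme has the higher rate, yet pooled the intensive programme does — Simpson's reversal.
Stratifying would compare programmes among participants the programmes themselves sorted into qualification attained during the programme groups — a form of selection on an intermediate. The unconditioned pooled rates give the total causal effect.
Pooled: the intensive programme 58.1% vs the standard programme 40.8%; the intensive programme is higher overall.

increases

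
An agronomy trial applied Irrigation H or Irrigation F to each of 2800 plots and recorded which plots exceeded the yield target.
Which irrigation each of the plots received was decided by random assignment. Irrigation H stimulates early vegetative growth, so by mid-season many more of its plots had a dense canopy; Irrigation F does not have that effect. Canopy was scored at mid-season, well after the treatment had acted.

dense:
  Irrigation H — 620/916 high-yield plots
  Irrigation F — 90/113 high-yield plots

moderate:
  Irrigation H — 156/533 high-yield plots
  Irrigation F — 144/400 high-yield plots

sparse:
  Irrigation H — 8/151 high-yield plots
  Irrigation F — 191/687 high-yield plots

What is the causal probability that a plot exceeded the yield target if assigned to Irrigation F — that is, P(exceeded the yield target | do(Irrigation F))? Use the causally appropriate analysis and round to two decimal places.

Within every mid-season canopy level Irrigation F has the higher rate, yet pooled Irrigation H does — Simpson's reversal.
The distribution of mid-season canopy is itself part of what the irrigation does — it is an intermediate outcome. Holding it fixed would remove that part of the effect; the total effect is the pooled difference.
So P(outcome | do(Irrigation F)) is just the pooled rate for Irrigation F: 425/1200 = 0.354.

0.35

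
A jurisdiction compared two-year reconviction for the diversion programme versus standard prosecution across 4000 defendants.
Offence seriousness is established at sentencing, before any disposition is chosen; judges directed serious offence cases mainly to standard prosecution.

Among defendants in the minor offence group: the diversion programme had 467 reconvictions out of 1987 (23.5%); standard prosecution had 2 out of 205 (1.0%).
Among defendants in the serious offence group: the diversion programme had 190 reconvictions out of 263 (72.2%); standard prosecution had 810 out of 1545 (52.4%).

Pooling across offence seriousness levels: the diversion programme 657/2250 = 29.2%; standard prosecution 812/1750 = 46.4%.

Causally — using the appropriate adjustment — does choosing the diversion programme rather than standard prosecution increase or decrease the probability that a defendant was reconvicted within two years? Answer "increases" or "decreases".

increases

Offence seriousness differs across dispositions for reasons unrelated to any effect of the disposition itself, and it separately predicts the outcome — a classic confounder. We must compare within offence seriousness levels.
Within each level — minor offence: 23.5% vs 1.0%; serious offence: 72.2% vs 52.4% — standard prosecution is lower every time.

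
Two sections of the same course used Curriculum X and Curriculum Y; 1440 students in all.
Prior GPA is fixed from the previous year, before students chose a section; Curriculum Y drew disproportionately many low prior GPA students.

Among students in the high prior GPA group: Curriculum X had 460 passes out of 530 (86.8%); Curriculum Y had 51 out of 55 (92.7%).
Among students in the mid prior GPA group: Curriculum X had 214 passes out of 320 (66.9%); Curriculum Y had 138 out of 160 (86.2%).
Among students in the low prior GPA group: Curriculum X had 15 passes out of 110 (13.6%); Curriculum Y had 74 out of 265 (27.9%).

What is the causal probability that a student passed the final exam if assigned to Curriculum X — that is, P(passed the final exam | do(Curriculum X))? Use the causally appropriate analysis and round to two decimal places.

The stratified and pooled comparisons disagree (Curriculum Y wins within each prior GPA band; Curriculum X wins overall), so the answer turns on the causal role of prior GPA band.
Prior GPA band differs across teaching methods for reasons unrelated to any effect of the teaching method itself, and it separately predicts the outcome — a classic confounder. We must compare within prior GPA band levels.
Standardising Curriculum X to the population prior GPA band mix: 0.406·460/530 + 0.333·214/320 + 0.260·15/110 = 0.611.

0.61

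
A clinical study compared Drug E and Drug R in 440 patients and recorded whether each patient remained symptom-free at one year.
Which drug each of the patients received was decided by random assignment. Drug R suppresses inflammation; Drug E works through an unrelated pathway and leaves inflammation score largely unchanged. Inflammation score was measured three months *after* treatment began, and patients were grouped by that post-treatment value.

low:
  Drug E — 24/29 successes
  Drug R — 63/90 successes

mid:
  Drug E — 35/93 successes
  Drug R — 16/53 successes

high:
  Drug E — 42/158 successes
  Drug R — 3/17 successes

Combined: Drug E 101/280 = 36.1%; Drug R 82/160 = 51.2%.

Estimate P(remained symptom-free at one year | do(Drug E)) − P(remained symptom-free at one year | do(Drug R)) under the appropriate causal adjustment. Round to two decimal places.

-0.15

The distribution of inflammation score is itself part of what the drug does — it is an intermediate outcome. Holding it fixed would remove that part of the effect; the total effect is the pooled difference.
The causal difference is the pooled difference: 0.361 − 0.512 = -0.152.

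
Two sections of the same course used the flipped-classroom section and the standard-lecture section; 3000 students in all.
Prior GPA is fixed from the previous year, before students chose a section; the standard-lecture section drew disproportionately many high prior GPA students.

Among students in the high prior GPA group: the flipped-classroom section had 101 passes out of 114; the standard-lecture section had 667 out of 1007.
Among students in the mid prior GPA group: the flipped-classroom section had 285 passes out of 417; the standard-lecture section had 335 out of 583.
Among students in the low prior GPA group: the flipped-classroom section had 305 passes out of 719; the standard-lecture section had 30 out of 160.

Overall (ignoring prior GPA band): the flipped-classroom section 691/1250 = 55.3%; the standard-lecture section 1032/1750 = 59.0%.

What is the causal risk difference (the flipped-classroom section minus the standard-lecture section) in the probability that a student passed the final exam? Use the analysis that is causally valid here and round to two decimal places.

Here prior GPA band is a common cause — it drives both which teaching method a case falls under and the outcome. The crude comparison mixes populations; the stratum-specific rates are the causally relevant ones.
Adjusting over the population distribution of prior GPA band: 0.374·(0.886−0.662) + 0.333·(0.683−0.575) + 0.293·(0.424−0.188) = +0.189.

+0.19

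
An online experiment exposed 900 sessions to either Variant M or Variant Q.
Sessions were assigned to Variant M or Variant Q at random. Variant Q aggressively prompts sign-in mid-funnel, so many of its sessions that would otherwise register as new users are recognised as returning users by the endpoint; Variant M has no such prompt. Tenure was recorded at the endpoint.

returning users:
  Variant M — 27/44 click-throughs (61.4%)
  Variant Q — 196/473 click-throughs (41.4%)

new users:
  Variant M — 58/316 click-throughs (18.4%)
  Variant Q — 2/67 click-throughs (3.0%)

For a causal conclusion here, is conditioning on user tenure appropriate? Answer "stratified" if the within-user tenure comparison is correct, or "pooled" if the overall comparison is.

pooled

Because the variant influences user tenure, user tenure is a post-treatment mediator, not a confounder. Stratifying on it would bias the estimate; the causal effect is the crude pooled difference.
Pooled: Variant M 23.6% vs Variant Q 36.7%; Variant Q is higher overall.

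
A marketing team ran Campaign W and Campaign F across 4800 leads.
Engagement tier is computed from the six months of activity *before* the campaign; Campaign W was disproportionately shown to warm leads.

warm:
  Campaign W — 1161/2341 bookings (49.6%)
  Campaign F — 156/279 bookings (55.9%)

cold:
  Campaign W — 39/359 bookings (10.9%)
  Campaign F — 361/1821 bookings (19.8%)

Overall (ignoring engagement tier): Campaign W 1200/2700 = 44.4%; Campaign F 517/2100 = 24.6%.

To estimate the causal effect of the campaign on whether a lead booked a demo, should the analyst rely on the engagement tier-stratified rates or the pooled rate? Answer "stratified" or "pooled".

The stratified and pooled comparisons disagree (Campaign F wins within each engagement tier; Campaign W wins overall), so the answer turns on the causal role of engagement tier.
Engagement tier satisfies the back-door criterion: it is not a descendant of the campaign, and it blocks the spurious path from campaign to outcome. Adjusting for it (i.e., using the within-engagement tier rates) gives the causal effect.
Within each level — warm: 49.6% vs 55.9%; cold: 10.9% vs 19.8% — Campaign F is higher every time.

stratified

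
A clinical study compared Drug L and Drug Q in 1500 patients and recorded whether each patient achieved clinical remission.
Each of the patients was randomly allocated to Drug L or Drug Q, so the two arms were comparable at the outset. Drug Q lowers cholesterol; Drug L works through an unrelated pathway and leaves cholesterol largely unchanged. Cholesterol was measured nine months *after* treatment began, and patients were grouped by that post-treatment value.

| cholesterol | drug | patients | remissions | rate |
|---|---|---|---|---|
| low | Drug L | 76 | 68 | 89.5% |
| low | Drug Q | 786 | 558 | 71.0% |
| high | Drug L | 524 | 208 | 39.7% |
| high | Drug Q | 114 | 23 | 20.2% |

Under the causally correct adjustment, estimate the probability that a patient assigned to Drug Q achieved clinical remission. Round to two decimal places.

0.65

Cholesterol is downstream of the drug. One should not condition on a consequence of treatment, so the overall rates are the right comparison.
So P(outcome | do(Drug Q)) is just the pooled rate for Drug Q: 581/900 = 0.646.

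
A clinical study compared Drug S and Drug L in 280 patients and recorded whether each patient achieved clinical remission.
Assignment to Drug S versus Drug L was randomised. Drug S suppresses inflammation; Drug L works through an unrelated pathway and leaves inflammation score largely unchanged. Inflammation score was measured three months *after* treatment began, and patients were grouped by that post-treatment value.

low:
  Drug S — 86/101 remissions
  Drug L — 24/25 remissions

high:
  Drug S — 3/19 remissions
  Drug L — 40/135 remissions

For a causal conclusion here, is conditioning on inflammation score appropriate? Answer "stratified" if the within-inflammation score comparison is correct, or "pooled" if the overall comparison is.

The distribution of inflammation score is itself part of what the drug does — it is an intermediate outcome. Holding it fixed would remove that part of the effect; the total effect is the pooled difference.
Pooled: Drug S 74.2% vs Drug L 40.0%; Drug S is higher overall.

pooled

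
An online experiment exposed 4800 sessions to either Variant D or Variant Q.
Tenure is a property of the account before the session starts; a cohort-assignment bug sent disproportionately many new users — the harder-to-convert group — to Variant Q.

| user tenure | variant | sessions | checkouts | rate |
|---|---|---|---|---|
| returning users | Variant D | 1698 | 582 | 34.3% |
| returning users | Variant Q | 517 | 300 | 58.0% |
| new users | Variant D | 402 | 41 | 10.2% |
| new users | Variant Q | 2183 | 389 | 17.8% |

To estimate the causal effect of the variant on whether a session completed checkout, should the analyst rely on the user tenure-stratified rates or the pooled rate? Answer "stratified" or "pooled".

stratified

Variant Q is higher inside every user tenure stratum but Variant D is higher in aggregate. Whether to stratify depends on how user tenure relates to the variant.
User tenure differs across variants for reasons unrelated to any effect of the variant itself, and it separately predicts the outcome — a classic confounder. We must compare within user tenure levels.
Within each level — returning users: 34.3% vs 58.0%; new users: 10.2% vs 17.8% — Variant Q is higher every time.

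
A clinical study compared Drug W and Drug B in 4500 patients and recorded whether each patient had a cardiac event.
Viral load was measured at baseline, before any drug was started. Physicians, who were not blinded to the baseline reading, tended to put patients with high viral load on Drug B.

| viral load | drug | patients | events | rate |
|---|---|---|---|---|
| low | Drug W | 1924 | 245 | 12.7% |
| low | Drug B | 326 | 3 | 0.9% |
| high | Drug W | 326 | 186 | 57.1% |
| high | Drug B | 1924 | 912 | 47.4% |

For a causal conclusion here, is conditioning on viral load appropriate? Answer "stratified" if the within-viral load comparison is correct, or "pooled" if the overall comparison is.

stratified

Viral load is set before the drug has any effect — it is not caused by the drug — and it independently drives the outcome. That makes it a confounder, so the causal comparison is within viral load levels.
Within each level — low: 12.7% vs 0.9%; high: 57.1% vs 47.4% — Drug B is lower every time.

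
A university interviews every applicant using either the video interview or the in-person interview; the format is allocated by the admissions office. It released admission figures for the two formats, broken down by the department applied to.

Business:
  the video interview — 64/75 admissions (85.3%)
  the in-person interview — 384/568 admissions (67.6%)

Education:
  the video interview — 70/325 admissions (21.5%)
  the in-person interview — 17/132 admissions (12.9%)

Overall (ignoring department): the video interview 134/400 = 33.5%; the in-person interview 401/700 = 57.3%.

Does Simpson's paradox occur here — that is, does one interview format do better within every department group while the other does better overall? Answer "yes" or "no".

Within each department level (Business 85.3% vs 67.6%; Education 21.5% vs 12.9%), the video interview has the higher rate every time. Pooled: 33.5% vs 57.3% — the in-person interview has the higher rate overall. The two comparisons disagree.

yes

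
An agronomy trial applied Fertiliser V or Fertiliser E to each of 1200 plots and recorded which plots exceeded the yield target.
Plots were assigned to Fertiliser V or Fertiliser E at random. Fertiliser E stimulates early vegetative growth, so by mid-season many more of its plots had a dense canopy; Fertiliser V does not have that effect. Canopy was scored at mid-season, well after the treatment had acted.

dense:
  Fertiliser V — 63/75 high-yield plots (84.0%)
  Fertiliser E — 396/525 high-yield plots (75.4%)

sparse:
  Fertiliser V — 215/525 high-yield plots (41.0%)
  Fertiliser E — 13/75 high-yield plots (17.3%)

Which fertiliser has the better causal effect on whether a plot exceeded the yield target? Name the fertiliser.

Mid-season canopy here is a post-treatment variable shaped by the fertiliser; conditioning on it would introduce bias rather than remove it. The overall comparison is the causal one.
Pooled: Fertiliser V 46.3% vs Fertiliser E 68.2%; Fertiliser E is higher overall.

Fertiliser E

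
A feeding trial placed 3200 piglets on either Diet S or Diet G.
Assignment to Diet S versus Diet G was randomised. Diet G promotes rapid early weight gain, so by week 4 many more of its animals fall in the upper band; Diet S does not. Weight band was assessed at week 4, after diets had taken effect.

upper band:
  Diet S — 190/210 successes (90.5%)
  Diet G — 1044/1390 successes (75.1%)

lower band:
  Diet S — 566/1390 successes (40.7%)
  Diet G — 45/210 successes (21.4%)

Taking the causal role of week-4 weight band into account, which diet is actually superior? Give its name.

Week-4 weight band here is a post-treatment variable shaped by the diet; conditioning on it would introduce bias rather than remove it. The overall comparison is the causal one.
Pooled: Diet S 47.2% vs Diet G 68.1%; Diet G is higher overall.

Diet G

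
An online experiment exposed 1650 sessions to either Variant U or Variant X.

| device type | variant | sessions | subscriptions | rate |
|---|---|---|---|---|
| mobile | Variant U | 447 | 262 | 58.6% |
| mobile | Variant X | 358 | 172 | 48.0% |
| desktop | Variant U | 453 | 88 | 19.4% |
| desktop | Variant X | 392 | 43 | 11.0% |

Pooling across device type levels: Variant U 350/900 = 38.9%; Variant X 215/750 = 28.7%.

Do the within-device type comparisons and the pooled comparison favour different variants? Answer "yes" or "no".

no

Within each device type level (mobile 58.6% vs 48.0%; desktop 19.4% vs 11.0%), Variant U has the higher rate every time. Pooled: 38.9% vs 28.7% — Variant U has the higher rate overall. They agree.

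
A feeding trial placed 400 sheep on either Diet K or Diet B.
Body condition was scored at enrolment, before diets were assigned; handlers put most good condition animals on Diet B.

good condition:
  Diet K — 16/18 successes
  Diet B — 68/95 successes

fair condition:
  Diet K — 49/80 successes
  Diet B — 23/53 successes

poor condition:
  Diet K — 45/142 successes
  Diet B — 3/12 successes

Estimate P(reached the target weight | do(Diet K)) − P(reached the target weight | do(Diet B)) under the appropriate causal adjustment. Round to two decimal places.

+0.13

Diet K is higher inside every starting body condition stratum but Diet B is higher in aggregate. Whether to stratify depends on how starting body condition relates to the diet.
Nothing the diet does changes starting body condition; the imbalance is an allocation artefact. With starting body condition also predicting the outcome, the pooled figure is confounded, and the within-stratum comparison is the causal one.
Adjusting over the population distribution of starting body condition: 0.282·(0.889−0.716) + 0.333·(0.613−0.434) + 0.385·(0.317−0.250) = +0.134.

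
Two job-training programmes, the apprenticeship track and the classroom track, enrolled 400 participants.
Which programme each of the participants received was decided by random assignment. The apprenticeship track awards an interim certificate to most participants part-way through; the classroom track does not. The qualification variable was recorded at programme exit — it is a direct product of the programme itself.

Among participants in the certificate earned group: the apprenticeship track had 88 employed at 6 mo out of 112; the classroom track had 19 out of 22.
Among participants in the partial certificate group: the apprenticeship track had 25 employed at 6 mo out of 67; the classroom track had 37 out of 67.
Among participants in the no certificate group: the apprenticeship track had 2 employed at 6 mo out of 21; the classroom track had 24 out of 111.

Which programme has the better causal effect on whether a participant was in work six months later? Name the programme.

the apprenticeship track

Stratifying would compare programmes among participants the programmes themselves sorted into qualification attained during the programme groups — a form of selection on an intermediate. The unconditioned pooled rates give the total causal effect.
Pooled: the apprenticeship track 57.5% vs the classroom track 40.0%; the apprenticeship track is higher overall.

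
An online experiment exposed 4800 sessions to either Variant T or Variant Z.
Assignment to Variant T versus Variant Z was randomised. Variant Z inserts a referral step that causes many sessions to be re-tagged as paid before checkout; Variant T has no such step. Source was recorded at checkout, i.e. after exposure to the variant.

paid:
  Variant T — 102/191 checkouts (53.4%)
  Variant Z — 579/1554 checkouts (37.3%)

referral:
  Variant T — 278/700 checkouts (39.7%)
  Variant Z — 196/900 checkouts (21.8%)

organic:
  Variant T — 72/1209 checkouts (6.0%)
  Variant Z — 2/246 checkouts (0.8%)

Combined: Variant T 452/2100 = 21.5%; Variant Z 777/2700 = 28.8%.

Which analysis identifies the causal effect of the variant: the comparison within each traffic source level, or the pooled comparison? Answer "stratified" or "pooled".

pooled

Traffic source lies on the pathway variant → traffic source → outcome, so adjusting for it blocks the indirect effect. For the total causal effect of variant, use the unadjusted pooled rates.
Pooled: Variant T 21.5% vs Variant Z 28.8%; Variant Z is higher overall.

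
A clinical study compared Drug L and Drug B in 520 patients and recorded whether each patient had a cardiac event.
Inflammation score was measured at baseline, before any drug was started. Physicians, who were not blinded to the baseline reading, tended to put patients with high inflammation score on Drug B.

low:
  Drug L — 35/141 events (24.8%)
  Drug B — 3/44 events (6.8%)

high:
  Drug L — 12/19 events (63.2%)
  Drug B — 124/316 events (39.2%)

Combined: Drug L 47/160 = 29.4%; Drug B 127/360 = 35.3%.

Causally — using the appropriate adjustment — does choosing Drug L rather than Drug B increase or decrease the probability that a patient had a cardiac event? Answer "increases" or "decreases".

increases

The stratified and pooled comparisons disagree (Drug B wins within each inflammation score; Drug L wins overall), so the answer turns on the causal role of inflammation score.
Here inflammation score is a common cause — it drives both which drug a case falls under and the outcome. The crude comparison mixes populations; the stratum-specific rates are the causally relevant ones.
Within each level — low: 24.8% vs 6.8%; high: 63.2% vs 39.2% — Drug B is lower every time.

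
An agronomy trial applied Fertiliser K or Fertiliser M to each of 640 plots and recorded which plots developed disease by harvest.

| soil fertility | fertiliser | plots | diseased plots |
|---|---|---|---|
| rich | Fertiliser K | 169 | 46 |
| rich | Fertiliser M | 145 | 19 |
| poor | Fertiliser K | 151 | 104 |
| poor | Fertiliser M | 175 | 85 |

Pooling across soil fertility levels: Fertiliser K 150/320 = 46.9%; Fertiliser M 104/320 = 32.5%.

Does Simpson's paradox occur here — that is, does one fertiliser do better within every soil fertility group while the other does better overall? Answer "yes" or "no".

Within each soil fertility level (rich 27.2% vs 13.1%; poor 68.9% vs 48.6%), Fertiliser M has the lower rate every time. Pooled: 46.9% vs 32.5% — Fertiliser M has the lower rate overall. They agree.

no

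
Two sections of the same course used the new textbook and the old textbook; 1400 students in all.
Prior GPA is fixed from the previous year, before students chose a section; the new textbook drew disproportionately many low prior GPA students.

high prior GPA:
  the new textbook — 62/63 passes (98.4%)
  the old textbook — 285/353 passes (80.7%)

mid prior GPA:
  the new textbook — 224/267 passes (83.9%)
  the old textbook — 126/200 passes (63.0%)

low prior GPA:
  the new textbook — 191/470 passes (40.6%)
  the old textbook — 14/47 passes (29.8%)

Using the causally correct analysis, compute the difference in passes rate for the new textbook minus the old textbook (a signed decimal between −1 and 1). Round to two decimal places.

+0.16

The prior GPA band-specific comparison favours the new textbook throughout, but the pooled figures favour the old textbook. The question is whether to condition on prior GPA band.
The imbalance in prior GPA band arose from how students were allocated, not from anything the teaching method did; and prior GPA band independently affects the outcome. The pooled gap is confounded — condition on prior GPA band.
Adjusting over the population distribution of prior GPA band: 0.297·(0.984−0.807) + 0.334·(0.839−0.630) + 0.369·(0.406−0.298) = +0.162.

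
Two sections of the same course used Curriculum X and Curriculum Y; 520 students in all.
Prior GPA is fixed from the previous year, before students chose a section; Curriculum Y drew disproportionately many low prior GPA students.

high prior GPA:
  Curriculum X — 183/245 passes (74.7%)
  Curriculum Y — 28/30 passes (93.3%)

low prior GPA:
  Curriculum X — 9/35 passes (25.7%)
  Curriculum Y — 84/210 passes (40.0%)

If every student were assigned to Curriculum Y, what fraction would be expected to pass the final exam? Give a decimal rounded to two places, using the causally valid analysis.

Prior GPA band differs across teaching methods for reasons unrelated to any effect of the teaching method itself, and it separately predicts the outcome — a classic confounder. We must compare within prior GPA band levels.
Standardising Curriculum Y to the population prior GPA band mix: 0.529·28/30 + 0.471·84/210 = 0.682.

0.68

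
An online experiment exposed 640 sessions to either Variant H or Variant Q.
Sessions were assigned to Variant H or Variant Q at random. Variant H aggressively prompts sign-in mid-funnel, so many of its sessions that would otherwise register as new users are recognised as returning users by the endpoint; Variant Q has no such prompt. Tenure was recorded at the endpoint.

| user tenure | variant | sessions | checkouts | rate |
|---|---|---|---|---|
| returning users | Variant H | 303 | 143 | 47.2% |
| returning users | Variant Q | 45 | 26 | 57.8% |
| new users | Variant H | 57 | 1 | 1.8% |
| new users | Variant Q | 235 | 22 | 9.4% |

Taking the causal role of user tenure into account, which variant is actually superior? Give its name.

Variant H

User tenure is downstream of the variant. One should not condition on a consequence of treatment, so the overall rates are the right comparison.
Pooled: Variant H 40.0% vs Variant Q 17.1%; Variant H is higher overall.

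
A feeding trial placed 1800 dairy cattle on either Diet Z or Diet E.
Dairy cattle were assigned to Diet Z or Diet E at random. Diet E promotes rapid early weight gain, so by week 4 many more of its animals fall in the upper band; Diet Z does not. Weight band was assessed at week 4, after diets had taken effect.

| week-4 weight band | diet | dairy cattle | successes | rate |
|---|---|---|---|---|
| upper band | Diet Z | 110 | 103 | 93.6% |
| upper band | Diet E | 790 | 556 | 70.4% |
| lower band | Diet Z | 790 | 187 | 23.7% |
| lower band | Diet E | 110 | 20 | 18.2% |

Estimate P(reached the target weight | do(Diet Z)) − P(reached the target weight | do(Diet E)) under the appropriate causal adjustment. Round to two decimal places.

-0.32

The stratified and pooled comparisons disagree (Diet Z wins within each week-4 weight band; Diet E wins overall), so the answer turns on the causal role of week-4 weight band.
The distribution of week-4 weight band is itself part of what the diet does — it is an intermediate outcome. Holding it fixed would remove that part of the effect; the total effect is the pooled difference.
The causal difference is the pooled difference: 0.322 − 0.640 = -0.318.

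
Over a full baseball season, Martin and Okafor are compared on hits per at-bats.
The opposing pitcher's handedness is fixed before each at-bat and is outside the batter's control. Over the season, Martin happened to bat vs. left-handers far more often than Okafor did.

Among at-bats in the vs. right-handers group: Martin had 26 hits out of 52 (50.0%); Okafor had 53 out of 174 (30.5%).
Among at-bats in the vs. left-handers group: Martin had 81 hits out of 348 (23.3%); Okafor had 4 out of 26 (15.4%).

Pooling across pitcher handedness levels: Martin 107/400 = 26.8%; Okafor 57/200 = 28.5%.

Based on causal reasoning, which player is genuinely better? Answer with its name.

Martin

Within every pitcher handedness level Martin has the higher rate, yet pooled Okafor does — Simpson's reversal.
Nothing the player does changes pitcher handedness; the imbalance is an allocation artefact. With pitcher handedness also predicting the outcome, the pooled figure is confounded, and the within-stratum comparison is the causal one.
Within each level — vs. right-handers: 50.0% vs 30.5%; vs. left-handers: 23.3% vs 15.4% — Martin is higher every time.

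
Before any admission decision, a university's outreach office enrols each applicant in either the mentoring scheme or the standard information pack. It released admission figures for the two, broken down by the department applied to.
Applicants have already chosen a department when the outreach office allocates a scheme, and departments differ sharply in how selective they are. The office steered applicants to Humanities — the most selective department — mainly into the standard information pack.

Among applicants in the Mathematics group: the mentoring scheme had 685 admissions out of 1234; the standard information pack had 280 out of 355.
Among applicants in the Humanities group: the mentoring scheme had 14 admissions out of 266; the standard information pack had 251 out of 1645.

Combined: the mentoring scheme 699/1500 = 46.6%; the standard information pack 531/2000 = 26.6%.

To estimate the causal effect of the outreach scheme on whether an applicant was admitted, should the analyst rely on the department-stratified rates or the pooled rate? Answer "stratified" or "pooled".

Within every department level the standard information pack has the higher rate, yet pooled the mentoring scheme does — Simpson's reversal.
Here department is a common cause — it drives both which outreach scheme a case falls under and the outcome. The crude comparison mixes populations; the stratum-specific rates are the causally relevant ones.
Within each level — Mathematics: 55.5% vs 78.9%; Humanities: 5.3% vs 15.3% — the standard information pack is higher every time.

stratified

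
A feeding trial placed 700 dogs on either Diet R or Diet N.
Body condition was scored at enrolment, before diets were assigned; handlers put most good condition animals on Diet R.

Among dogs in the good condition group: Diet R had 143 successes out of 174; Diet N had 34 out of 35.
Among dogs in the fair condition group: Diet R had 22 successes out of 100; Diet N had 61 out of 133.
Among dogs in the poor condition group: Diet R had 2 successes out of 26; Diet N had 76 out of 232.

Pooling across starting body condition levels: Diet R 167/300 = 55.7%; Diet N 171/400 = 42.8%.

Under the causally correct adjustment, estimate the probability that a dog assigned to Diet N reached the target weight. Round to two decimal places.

Starting body condition is set before the diet has any effect — it is not caused by the diet — and it independently drives the outcome. That makes it a confounder, so the causal comparison is within starting body condition levels.
Standardising Diet N to the population starting body condition mix: 0.299·34/35 + 0.333·61/133 + 0.369·76/232 = 0.563.

0.56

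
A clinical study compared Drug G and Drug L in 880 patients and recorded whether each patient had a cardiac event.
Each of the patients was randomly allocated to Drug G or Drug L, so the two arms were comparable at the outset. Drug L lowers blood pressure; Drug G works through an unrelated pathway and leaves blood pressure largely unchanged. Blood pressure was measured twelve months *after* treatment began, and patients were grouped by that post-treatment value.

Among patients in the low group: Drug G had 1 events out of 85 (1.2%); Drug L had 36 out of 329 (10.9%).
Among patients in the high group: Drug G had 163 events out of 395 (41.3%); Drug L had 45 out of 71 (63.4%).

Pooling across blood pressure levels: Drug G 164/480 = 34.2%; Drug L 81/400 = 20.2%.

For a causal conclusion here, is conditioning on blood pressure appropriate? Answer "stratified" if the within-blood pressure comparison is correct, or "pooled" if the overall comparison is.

pooled

The stratified and pooled comparisons disagree (Drug G wins within each blood pressure; Drug L wins overall), so the answer turns on the causal role of blood pressure.
The distribution of blood pressure is itself part of what the drug does — it is an intermediate outcome. Holding it fixed would remove that part of the effect; the total effect is the pooled difference.
Pooled: Drug G 34.2% vs Drug L 20.2%; Drug L is lower overall.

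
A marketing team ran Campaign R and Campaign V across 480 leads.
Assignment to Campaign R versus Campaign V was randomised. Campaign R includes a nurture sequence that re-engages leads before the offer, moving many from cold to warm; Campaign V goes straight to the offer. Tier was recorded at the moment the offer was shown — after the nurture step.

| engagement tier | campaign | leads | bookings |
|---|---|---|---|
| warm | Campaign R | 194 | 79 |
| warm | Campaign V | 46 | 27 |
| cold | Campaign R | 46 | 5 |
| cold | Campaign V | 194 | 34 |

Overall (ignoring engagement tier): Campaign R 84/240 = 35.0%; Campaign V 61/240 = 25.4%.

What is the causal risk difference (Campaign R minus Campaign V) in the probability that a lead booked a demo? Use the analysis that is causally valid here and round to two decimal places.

The distribution of engagement tier is itself part of what the campaign does — it is an intermediate outcome. Holding it fixed would remove that part of the effect; the total effect is the pooled difference.
The causal difference is the pooled difference: 0.350 − 0.254 = +0.096.

+0.10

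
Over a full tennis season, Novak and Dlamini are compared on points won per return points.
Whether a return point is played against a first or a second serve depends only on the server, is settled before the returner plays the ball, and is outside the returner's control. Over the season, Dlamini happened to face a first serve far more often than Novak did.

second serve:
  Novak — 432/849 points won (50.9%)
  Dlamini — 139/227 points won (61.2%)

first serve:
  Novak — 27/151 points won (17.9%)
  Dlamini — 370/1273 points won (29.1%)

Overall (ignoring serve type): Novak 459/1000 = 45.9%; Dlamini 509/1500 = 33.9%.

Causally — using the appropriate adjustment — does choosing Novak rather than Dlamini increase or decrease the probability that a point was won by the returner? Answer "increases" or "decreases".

The serve type-specific comparison favours Dlamini throughout, but the pooled figures favour Novak. The question is whether to condition on serve type.
Serve type differs across players for reasons unrelated to any effect of the player itself, and it separately predicts the outcome — a classic confounder. We must compare within serve type levels.
Within each level — second serve: 50.9% vs 61.2%; first serve: 17.9% vs 29.1% — Dlamini is higher every time.

decreases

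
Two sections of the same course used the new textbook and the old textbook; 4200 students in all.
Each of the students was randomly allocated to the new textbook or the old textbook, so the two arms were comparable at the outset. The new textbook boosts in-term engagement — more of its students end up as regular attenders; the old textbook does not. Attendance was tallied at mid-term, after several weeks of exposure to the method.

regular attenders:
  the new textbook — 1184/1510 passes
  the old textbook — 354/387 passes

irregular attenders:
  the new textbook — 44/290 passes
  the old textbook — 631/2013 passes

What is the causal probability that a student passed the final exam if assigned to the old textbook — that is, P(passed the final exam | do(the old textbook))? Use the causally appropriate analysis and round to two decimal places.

Stratifying would compare teaching methods among students the teaching methods themselves sorted into mid-term attendance groups — a form of selection on an intermediate. The unconditioned pooled rates give the total causal effect.
So P(outcome | do(the old textbook)) is just the pooled rate for the old textbook: 985/2400 = 0.410.

0.41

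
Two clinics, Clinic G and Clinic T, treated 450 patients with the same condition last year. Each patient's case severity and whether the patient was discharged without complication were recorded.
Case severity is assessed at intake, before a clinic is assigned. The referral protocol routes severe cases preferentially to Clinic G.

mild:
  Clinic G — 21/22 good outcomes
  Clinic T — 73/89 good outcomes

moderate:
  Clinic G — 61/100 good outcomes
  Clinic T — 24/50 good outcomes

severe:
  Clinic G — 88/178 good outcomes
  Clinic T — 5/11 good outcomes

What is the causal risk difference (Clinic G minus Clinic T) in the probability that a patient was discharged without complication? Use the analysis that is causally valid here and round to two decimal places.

+0.09

The stratified and pooled comparisons disagree (Clinic G wins within each case severity; Clinic T wins overall), so the answer turns on the causal role of case severity.
Case severity satisfies the back-door criterion: it is not a descendant of the clinic, and it blocks the spurious path from clinic to outcome. Adjusting for it (i.e., using the within-case severity rates) gives the causal effect.
Adjusting over the population distribution of case severity: 0.247·(0.955−0.820) + 0.333·(0.610−0.480) + 0.420·(0.494−0.455) = +0.093.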